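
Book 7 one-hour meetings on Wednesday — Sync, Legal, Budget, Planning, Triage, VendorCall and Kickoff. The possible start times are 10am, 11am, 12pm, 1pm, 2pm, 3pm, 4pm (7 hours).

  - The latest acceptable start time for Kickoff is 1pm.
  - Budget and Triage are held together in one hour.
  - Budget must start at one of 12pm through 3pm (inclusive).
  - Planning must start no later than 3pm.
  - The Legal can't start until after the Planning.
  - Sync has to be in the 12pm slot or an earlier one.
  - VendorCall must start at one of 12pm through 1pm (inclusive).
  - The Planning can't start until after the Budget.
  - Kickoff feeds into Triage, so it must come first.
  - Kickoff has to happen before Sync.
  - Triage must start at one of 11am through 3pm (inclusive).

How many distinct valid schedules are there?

Splitting on Sync: it can be 11am (20), 12pm (40). Listing each branch's schedules as (Legal, Budget, Planning, Triage, VendorCall, Kickoff):
Sync=11am: (2pm,12pm,1pm,12pm,12pm,10am) (2pm,12pm,1pm,12pm,1pm,10am) (3pm,12pm,1pm,12pm,12pm,10am) (3pm,12pm,1pm,12pm,1pm,10am) (3pm,12pm,2pm,12pm,12pm,10am) (3pm,12pm,2pm,12pm,1pm,10am) (3pm,1pm,2pm,1pm,12pm,10am) (3pm,1pm,2pm,1pm,1pm,10am) (4pm,12pm,1pm,12pm,12pm,10am) (4pm,12pm,1pm,12pm,1pm,10am) (4pm,12pm,2pm,12pm,12pm,10am) (4pm,12pm,2pm,12pm,1pm,10am) (4pm,12pm,3pm,12pm,12pm,10am) (4pm,12pm,3pm,12pm,1pm,10am) (4pm,1pm,2pm,1pm,12pm,10am) (4pm,1pm,2pm,1pm,1pm,10am) (4pm,1pm,3pm,1pm,12pm,10am) (4pm,1pm,3pm,1pm,1pm,10am) (4pm,2pm,3pm,2pm,12pm,10am) (4pm,2pm,3pm,2pm,1pm,10am) — 20.
Sync=12pm: (2pm,12pm,1pm,12pm,12pm,10am) (2pm,12pm,1pm,12pm,12pm,11am) (2pm,12pm,1pm,12pm,1pm,10am) (2pm,12pm,1pm,12pm,1pm,11am) (3pm,12pm,1pm,12pm,12pm,10am) (3pm,12pm,1pm,12pm,12pm,11am) (3pm,12pm,1pm,12pm,1pm,10am) (3pm,12pm,1pm,12pm,1pm,11am) (3pm,12pm,2pm,12pm,12pm,10am) (3pm,12pm,2pm,12pm,12pm,11am) (3pm,12pm,2pm,12pm,1pm,10am) (3pm,12pm,2pm,12pm,1pm,11am) (3pm,1pm,2pm,1pm,12pm,10am) (3pm,1pm,2pm,1pm,12pm,11am) (3pm,1pm,2pm,1pm,1pm,10am) (3pm,1pm,2pm,1pm,1pm,11am) (4pm,12pm,1pm,12pm,12pm,10am) (4pm,12pm,1pm,12pm,12pm,11am) (4pm,12pm,1pm,12pm,1pm,10am) (4pm,12pm,1pm,12pm,1pm,11am) (4pm,12pm,2pm,12pm,12pm,10am) (4pm,12pm,2pm,12pm,12pm,11am) (4pm,12pm,2pm,12pm,1pm,10am) (4pm,12pm,2pm,12pm,1pm,11am) (4pm,12pm,3pm,12pm,12pm,10am) (4pm,12pm,3pm,12pm,12pm,11am) (4pm,12pm,3pm,12pm,1pm,10am) (4pm,12pm,3pm,12pm,1pm,11am) (4pm,1pm,2pm,1pm,12pm,10am) (4pm,1pm,2pm,1pm,12pm,11am) (4pm,1pm,2pm,1pm,1pm,10am) (4pm,1pm,2pm,1pm,1pm,11am) (4pm,1pm,3pm,1pm,12pm,10am) (4pm,1pm,3pm,1pm,12pm,11am) (4pm,1pm,3pm,1pm,1pm,10am) (4pm,1pm,3pm,1pm,1pm,11am) (4pm,2pm,3pm,2pm,12pm,10am) (4pm,2pm,3pm,2pm,12pm,11am) (4pm,2pm,3pm,2pm,1pm,10am) (4pm,2pm,3pm,2pm,1pm,11am) — 40.
Summing: 20 + 40 = 60.

60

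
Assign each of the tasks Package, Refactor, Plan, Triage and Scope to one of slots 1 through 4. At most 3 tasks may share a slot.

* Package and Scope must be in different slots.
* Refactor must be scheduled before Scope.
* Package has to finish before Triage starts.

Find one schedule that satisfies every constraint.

Scope=2; Triage=2; Plan=1; Refactor=1; Package=1

Checking: Package(1) before Triage(2); Refactor(1) before Scope(2); Package(1) != Scope(2); max 3 per slot (cap 3).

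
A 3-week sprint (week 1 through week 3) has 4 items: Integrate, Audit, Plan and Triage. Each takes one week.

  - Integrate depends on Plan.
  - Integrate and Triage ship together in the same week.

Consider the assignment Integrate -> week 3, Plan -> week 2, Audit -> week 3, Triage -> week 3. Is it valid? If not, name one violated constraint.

Integrate depends on Plan — holds.
Integrate and Triage ship together in the same week — holds.

Yes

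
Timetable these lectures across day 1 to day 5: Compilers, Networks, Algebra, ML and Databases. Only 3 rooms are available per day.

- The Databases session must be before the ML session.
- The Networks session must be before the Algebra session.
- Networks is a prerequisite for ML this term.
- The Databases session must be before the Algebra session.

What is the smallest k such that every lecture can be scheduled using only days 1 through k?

The precedence chain requires at least 2 distinct days.
With at most 3 per day and 5 lectures, at least 2 days are needed.
2 works (last occupied day: day 2): for example Databases=day 1; Compilers=day 1; Networks=day 1; ML=day 2; Algebra=day 2.

2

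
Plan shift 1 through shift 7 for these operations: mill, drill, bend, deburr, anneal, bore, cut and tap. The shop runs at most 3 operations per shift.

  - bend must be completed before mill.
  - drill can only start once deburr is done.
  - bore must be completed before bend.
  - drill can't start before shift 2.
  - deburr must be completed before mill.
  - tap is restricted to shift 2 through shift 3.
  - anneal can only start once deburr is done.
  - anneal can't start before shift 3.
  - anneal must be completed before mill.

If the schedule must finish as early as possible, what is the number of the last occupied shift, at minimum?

shift 4

The precedence chain requires at least 3 distinct shifts.
With at most 3 per shift and 8 operations, at least 3 shifts are needed.
Propagating the time windows through the other constraints, mill can't land before shift 4, so the schedule must run through at least shift 4.
4 works (last occupied shift: shift 4): for example cut in shift 1, deburr in shift 1, drill in shift 2, anneal in shift 3, bend in shift 2, bore in shift 1, tap in shift 2, mill in shift 4.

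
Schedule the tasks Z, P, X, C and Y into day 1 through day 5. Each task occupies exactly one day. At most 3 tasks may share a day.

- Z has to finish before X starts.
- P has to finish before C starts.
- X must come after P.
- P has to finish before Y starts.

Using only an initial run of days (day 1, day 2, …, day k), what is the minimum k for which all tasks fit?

2 days

The precedence chain requires at least 2 distinct days.
With at most 3 per day and 5 tasks, at least 2 days are needed.
2 works (last occupied day: day 2): for example Y in day 2; C in day 2; Z in day 1; P in day 1; X in day 2.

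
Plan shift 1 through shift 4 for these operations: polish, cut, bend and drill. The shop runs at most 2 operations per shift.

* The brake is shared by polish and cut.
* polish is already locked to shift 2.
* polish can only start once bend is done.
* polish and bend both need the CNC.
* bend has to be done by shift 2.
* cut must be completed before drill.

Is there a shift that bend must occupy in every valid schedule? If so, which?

shift 1

bend's window is shift 1–shift 2.
polish is fixed at shift 2, and bend can't share a shift with polish.
So bend must be shift 1.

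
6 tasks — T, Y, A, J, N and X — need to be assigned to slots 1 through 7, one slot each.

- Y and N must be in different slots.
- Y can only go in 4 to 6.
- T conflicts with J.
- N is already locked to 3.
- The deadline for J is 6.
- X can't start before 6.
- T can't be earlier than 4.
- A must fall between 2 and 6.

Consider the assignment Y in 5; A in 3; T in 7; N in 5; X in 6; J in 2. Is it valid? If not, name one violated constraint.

No — it violates: N is already locked to 3

N is already locked to 3 — violated.
Y and N must be in different slots — violated.
Y can only go in 4 to 6 — holds.
A must fall between 2 and 6 — holds.
The deadline for J is 6 — holds.
T can't be earlier than 4 — holds.
X can't start before 6 — holds.
T conflicts with J — holds.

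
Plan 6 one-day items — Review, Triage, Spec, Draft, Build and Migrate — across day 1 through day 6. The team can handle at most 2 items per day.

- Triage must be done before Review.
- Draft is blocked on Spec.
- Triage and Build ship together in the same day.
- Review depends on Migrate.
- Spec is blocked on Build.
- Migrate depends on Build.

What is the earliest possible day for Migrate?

Precedence pushes Migrate to at least day 2; downstream work caps Migrate at day 5.
Migrate at day 2 is achievable: Migrate in day 2; Draft in day 3; Review in day 3; Build in day 1; Triage in day 1; Spec in day 2.

day 2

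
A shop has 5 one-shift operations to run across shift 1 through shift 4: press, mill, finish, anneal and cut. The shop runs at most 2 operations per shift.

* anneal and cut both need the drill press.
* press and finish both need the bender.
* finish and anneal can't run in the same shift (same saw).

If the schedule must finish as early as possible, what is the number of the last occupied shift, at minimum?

3

With at most 2 per shift and 5 operations, at least 3 shifts are needed.
3 works (last occupied shift: shift 3): for example finish -> shift 2, cut -> shift 2, press -> shift 1, anneal -> shift 3, mill -> shift 1.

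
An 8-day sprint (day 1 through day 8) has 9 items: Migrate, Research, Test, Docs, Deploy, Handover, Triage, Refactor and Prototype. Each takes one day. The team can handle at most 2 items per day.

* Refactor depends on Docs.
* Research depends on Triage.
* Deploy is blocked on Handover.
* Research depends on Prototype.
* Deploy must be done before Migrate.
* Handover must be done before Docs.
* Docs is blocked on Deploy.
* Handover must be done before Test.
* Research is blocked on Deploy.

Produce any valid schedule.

Triage in day 1; Research in day 3; Handover in day 1; Refactor in day 5; Migrate in day 4; Prototype in day 2; Deploy in day 2; Docs in day 3; Test in day 4

Checking: Handover(day 1) before Test(day 4); Deploy(day 2) before Research(day 3); Prototype(day 2) before Research(day 3); Deploy(day 2) before Migrate(day 4); Handover(day 1) before Docs(day 3); Deploy(day 2) before Docs(day 3); Handover(day 1) before Deploy(day 2); Docs(day 3) before Refactor(day 5); Triage(day 1) before Research(day 3); max 2 per day (cap 2).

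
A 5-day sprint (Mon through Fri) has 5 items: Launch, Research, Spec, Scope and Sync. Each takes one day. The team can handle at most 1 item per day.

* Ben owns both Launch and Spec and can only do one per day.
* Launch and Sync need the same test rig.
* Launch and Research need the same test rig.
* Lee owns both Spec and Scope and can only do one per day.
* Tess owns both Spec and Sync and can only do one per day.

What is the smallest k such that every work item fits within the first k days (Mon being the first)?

5 days

With at most 1 per day and 5 work items, at least 5 days are needed.
5 works (last occupied day: Fri): for example Sync=Fri, Scope=Thu, Research=Tue, Spec=Wed, Launch=Mon.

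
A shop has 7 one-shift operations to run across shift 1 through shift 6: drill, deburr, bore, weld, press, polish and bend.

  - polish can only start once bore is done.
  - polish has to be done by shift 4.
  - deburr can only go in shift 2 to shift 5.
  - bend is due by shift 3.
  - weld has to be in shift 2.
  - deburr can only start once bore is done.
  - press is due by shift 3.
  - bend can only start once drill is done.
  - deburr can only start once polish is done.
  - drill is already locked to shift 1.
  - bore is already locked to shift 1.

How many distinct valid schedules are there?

36

Splitting on deburr: it can be shift 3 (6), shift 4 (12), shift 5 (18). Listing each branch's schedules as (drill, bore, weld, press, polish, bend) by shift number:
deburr=shift 3: (1,1,2,1,2,2) (1,1,2,1,2,3) (1,1,2,2,2,2) (1,1,2,2,2,3) (1,1,2,3,2,2) (1,1,2,3,2,3) — 6.
deburr=shift 4: (1,1,2,1,2,2) (1,1,2,1,2,3) (1,1,2,1,3,2) (1,1,2,1,3,3) (1,1,2,2,2,2) (1,1,2,2,2,3) (1,1,2,2,3,2) (1,1,2,2,3,3) (1,1,2,3,2,2) (1,1,2,3,2,3) (1,1,2,3,3,2) (1,1,2,3,3,3) — 12.
deburr=shift 5: (1,1,2,1,2,2) (1,1,2,1,2,3) (1,1,2,1,3,2) (1,1,2,1,3,3) (1,1,2,1,4,2) (1,1,2,1,4,3) (1,1,2,2,2,2) (1,1,2,2,2,3) (1,1,2,2,3,2) (1,1,2,2,3,3) (1,1,2,2,4,2) (1,1,2,2,4,3) (1,1,2,3,2,2) (1,1,2,3,2,3) (1,1,2,3,3,2) (1,1,2,3,3,3) (1,1,2,3,4,2) (1,1,2,3,4,3) — 18.
Summing: 6 + 12 + 18 = 36.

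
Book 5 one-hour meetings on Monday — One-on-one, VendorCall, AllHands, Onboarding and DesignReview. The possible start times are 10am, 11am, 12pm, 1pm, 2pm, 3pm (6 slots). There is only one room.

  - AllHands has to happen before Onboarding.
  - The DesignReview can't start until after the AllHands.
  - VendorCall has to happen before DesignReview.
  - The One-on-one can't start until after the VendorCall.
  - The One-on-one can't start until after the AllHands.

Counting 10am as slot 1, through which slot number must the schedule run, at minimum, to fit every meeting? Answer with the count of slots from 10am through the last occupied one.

The precedence chain requires at least 2 distinct slots.
With at most 1 per slot and 5 meetings, at least 5 slots are needed.
5 works (last occupied slot: 2pm): for example Onboarding=2pm; AllHands=10am; DesignReview=1pm; One-on-one=12pm; VendorCall=11am.

5 slots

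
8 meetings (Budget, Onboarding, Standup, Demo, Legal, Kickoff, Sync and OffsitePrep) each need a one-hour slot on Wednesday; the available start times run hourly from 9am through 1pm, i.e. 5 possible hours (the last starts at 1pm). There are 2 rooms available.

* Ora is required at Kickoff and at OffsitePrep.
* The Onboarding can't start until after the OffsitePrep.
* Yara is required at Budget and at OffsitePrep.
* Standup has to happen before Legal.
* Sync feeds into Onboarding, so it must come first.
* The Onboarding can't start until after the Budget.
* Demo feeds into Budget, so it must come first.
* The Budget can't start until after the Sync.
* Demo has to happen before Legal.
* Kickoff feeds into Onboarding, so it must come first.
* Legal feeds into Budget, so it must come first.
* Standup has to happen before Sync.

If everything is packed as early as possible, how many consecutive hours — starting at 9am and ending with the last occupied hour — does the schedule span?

The precedence chain requires at least 4 distinct hours.
With at most 2 per hour and 8 meetings, at least 4 hours are needed.
Could 4 hours be enough, i.e. nothing placed later than 12pm? No: Onboarding must come after Sync (at 9am or later) → {10am, 11am, 12pm}; Sync must come before Onboarding (at 12pm or earlier) → {9am, 10am, 11am}; Budget must come after Demo (at 9am or later) → {10am, 11am, 12pm}; Demo must come before Budget (at 12pm or earlier) → {9am, 10am, 11am}; OffsitePrep must come before Onboarding (at 12pm or earlier) → {9am, 10am, 11am}; Legal must come before Budget (at 12pm or earlier) → {9am, 10am, 11am}; Onboarding must come after Budget (at 10am or later) → {11am, 12pm}; Budget must come before Onboarding (at 12pm or earlier) → {10am, 11am}; Legal must come after Standup (at 9am or later) → {10am, 11am}; Standup must come before Legal (at 11am or earlier) → {9am, 10am}; Demo must come before Legal (at 11am or earlier) → {9am, 10am}; Sync must come after Standup (at 9am or later) → {10am, 11am}; Budget must come after Sync (at 10am or later) → {11am}; Sync must come before Budget (at 11am or earlier) → {10am}; Legal must come before Budget (at 11am or earlier) → {10am}; Standup must come before Legal (at 10am or earlier) → {9am}; Demo must come before Legal (at 10am or earlier) → {9am}; OffsitePrep can't share with Budget (11am) → {9am, 10am}; OffsitePrep can't use 9am, already full with Standup and Demo (limit 2) → {10am}; that puts Legal, Sync and OffsitePrep all in 10am — more than 2 per hour.
So 4 hours is not enough.
5 works (last occupied hour: 1pm): for example Demo=9am, Onboarding=1pm, Standup=9am, Sync=10am, OffsitePrep=12pm, Kickoff=11am, Legal=10am, Budget=11am.

5 hours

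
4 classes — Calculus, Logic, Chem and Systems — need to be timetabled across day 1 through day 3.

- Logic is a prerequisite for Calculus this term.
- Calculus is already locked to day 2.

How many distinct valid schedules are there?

Splitting on Chem: it can be day 1 (3), day 2 (3), day 3 (3). Listing each branch's schedules as (Calculus, Logic, Systems) by day number:
Chem=day 1: (2,1,1) (2,1,2) (2,1,3) — 3.
Chem=day 2: (2,1,1) (2,1,2) (2,1,3) — 3.
Chem=day 3: (2,1,1) (2,1,2) (2,1,3) — 3.
Summing: 3 + 3 + 3 = 9.

9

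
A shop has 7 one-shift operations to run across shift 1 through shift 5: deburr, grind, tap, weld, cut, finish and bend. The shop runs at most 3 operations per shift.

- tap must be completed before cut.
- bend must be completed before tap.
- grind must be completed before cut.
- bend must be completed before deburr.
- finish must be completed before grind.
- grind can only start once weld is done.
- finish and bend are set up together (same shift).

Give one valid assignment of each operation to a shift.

weld in shift 1; cut in shift 3; tap in shift 2; finish in shift 1; deburr in shift 2; grind in shift 2; bend in shift 1

Checking: tap(shift 2) before cut(shift 3); finish(shift 1) before grind(shift 2); weld(shift 1) before grind(shift 2); bend(shift 1) before tap(shift 2); bend(shift 1) before deburr(shift 2); grind(shift 2) before cut(shift 3); finish = bend = shift 1; max 3 per shift (cap 3).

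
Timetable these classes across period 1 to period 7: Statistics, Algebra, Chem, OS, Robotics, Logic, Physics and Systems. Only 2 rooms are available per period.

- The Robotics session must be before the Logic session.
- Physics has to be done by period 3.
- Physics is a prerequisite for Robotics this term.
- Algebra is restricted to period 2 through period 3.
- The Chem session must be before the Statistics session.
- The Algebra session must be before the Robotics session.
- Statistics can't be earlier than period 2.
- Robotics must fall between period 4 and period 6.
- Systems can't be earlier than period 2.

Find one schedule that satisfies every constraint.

Systems in period 3; Algebra in period 2; Robotics in period 4; OS in period 3; Logic in period 5; Physics in period 1; Chem in period 1; Statistics in period 2

Checking: Chem(period 1) before Statistics(period 2); Robotics(period 4) before Logic(period 5); Algebra(period 2) before Robotics(period 4); Physics(period 1) before Robotics(period 4); Algebra=period 2 in [period 2,period 3]; Physics=period 1 in [period 1,period 3]; Systems=period 3 in [period 2,period 7]; Robotics=period 4 in [period 4,period 6]; Statistics=period 2 in [period 2,period 7]; max 2 per period (cap 2).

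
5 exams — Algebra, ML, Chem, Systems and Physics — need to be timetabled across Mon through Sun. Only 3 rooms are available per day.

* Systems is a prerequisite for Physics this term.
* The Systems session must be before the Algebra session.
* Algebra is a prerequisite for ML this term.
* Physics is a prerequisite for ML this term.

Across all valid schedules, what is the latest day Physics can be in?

Precedence pushes Physics to at least Tue; downstream work caps Physics at Sat.
Physics at Sat is achievable: ML in Sun, Systems in Mon, Chem in Mon, Algebra in Tue, Physics in Sat.

Sat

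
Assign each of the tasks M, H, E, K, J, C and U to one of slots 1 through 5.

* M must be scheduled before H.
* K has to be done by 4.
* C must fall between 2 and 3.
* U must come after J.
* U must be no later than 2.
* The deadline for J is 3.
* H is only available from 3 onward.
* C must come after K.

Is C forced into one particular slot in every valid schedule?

C can be 2 (e.g. J=1; H=3; M=1; K=1; E=1; U=2; C=2) or 3 (e.g. U in 2; K in 1; C in 3; H in 3; E in 1; M in 1; J in 1).

No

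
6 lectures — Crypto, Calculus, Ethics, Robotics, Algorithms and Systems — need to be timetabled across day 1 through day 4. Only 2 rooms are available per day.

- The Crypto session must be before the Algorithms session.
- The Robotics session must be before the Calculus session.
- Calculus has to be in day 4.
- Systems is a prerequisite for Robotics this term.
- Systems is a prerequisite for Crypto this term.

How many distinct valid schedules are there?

18

Splitting on Crypto: it can be day 2 (11), day 3 (7). Listing each branch's schedules as (Calculus, Ethics, Robotics, Algorithms, Systems) by day number:
Crypto=day 2: (4,1,2,3,1) (4,1,2,4,1) (4,1,3,3,1) (4,1,3,4,1) (4,2,3,3,1) (4,2,3,4,1) (4,3,2,3,1) (4,3,2,4,1) (4,3,3,4,1) (4,4,2,3,1) (4,4,3,3,1) — 11.
Crypto=day 3: (4,1,2,4,1) (4,1,3,4,1) (4,1,3,4,2) (4,2,2,4,1) (4,2,3,4,1) (4,2,3,4,2) (4,3,2,4,1) — 7.
Summing: 11 + 7 = 18.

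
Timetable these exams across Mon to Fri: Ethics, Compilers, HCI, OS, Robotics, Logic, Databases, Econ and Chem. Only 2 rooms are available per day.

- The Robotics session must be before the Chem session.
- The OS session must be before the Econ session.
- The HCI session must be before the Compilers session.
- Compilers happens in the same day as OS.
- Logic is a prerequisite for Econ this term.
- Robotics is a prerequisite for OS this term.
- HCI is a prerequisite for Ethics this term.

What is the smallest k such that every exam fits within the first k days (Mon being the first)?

5 days

The precedence chain requires at least 3 distinct days.
With at most 2 per day and 9 exams, at least 5 days are needed.
5 works (last occupied day: Fri): for example Robotics=Mon; HCI=Mon; Databases=Fri; Logic=Wed; Econ=Thu; Ethics=Wed; Compilers=Tue; OS=Tue; Chem=Thu.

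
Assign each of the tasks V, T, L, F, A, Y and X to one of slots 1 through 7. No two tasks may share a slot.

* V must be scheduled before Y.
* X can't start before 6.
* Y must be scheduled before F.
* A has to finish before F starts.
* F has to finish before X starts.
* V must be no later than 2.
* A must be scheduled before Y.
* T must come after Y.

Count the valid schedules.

Splitting on V: it can be 1 (16), 2 (16). Listing each branch's schedules as (T, L, F, A, Y, X):
V=1: (4,5,6,2,3,7) (4,6,5,2,3,7) (4,7,5,2,3,6) (5,2,6,3,4,7) (5,3,6,2,4,7) (5,4,6,2,3,7) (5,6,4,2,3,7) (5,7,4,2,3,6) (6,2,5,3,4,7) (6,3,5,2,4,7) (6,4,5,2,3,7) (6,5,4,2,3,7) (7,2,5,3,4,6) (7,3,5,2,4,6) (7,4,5,2,3,6) (7,5,4,2,3,6) — 16.
V=2: (4,5,6,1,3,7) (4,6,5,1,3,7) (4,7,5,1,3,6) (5,1,6,3,4,7) (5,3,6,1,4,7) (5,4,6,1,3,7) (5,6,4,1,3,7) (5,7,4,1,3,6) (6,1,5,3,4,7) (6,3,5,1,4,7) (6,4,5,1,3,7) (6,5,4,1,3,7) (7,1,5,3,4,6) (7,3,5,1,4,6) (7,4,5,1,3,6) (7,5,4,1,3,6) — 16.
Summing: 16 + 16 = 32.

32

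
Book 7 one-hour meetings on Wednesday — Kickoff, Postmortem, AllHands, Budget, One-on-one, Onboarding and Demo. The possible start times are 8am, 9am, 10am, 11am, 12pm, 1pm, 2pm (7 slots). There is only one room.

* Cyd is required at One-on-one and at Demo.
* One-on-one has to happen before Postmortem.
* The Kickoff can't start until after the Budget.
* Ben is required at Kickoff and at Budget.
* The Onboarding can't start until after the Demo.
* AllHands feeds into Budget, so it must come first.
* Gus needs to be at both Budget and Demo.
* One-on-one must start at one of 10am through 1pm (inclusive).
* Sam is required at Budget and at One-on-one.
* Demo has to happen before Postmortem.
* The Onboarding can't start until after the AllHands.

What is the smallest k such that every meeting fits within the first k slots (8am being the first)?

7 slots

The precedence chain requires at least 3 distinct slots.
With at most 1 per slot and 7 meetings, at least 7 slots are needed.
Propagating the time windows through the other constraints, Postmortem can't land before 11am — that is slot 4 counting from 8am — so the schedule must run through at least 4 slots.
7 works (last occupied slot: 2pm): for example Postmortem -> 11am, AllHands -> 8am, Kickoff -> 2pm, One-on-one -> 10am, Demo -> 9am, Onboarding -> 1pm, Budget -> 12pm.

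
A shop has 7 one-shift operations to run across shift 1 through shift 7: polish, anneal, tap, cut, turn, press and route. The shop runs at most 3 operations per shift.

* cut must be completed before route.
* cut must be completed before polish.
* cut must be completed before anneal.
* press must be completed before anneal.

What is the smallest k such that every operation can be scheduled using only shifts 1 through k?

The precedence chain requires at least 2 distinct shifts.
With at most 3 per shift and 7 operations, at least 3 shifts are needed.
3 works (last occupied shift: shift 3): for example polish -> shift 2; anneal -> shift 2; cut -> shift 1; tap -> shift 1; press -> shift 1; route -> shift 2; turn -> shift 3.

3 shifts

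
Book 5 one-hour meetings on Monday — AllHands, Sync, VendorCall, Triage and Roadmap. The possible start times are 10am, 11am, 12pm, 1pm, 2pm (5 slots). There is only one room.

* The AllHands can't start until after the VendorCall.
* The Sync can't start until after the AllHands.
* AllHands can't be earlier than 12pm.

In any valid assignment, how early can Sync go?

1pm

Precedence pushes Sync to at least 1pm.
Sync at 1pm is achievable: Sync in 1pm, Triage in 11am, AllHands in 12pm, VendorCall in 10am, Roadmap in 2pm.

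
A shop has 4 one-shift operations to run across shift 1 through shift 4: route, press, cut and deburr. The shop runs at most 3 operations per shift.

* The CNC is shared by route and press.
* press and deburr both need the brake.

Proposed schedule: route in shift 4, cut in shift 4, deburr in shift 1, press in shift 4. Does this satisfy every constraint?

No. The CNC is shared by route and press is not satisfied.

The CNC is shared by route and press — violated.
press and deburr both need the brake — holds.
The shop runs at most 3 operations per shift — holds.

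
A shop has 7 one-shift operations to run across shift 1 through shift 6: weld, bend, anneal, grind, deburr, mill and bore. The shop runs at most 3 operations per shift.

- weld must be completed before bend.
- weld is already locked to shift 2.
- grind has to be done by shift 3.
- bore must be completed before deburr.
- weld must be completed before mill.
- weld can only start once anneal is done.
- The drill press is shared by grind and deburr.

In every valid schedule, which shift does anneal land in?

Downstream work caps anneal at shift 1.
So anneal is pinned to shift 1.

shift 1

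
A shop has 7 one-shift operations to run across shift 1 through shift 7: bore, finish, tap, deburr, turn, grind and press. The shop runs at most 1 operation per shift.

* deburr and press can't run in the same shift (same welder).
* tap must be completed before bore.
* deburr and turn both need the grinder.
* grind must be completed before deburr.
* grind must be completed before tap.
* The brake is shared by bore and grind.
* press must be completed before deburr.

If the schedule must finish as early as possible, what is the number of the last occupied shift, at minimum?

The precedence chain requires at least 3 distinct shifts.
With at most 1 per shift and 7 operations, at least 7 shifts are needed.
7 works (last occupied shift: shift 7): for example grind=shift 1, deburr=shift 4, turn=shift 7, tap=shift 2, finish=shift 6, bore=shift 5, press=shift 3.

7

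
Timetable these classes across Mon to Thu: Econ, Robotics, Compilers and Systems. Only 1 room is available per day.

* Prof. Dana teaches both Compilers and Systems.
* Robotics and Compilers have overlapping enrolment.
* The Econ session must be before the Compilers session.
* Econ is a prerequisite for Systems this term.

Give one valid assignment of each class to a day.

Robotics=Thu, Compilers=Tue, Systems=Wed, Econ=Mon

Checking: Econ(Mon) before Systems(Wed); Econ(Mon) before Compilers(Tue); Compilers(Tue) != Systems(Wed); Robotics(Thu) != Compilers(Tue); max 1 per day (cap 1).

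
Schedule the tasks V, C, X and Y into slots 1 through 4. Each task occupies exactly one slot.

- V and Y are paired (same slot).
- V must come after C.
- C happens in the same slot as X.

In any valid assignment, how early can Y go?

2

Y must be in the same slot as V, which can't be before 2, so Y is at least 2.
Y at 2 is achievable: C in 1; X in 1; V in 2; Y in 2.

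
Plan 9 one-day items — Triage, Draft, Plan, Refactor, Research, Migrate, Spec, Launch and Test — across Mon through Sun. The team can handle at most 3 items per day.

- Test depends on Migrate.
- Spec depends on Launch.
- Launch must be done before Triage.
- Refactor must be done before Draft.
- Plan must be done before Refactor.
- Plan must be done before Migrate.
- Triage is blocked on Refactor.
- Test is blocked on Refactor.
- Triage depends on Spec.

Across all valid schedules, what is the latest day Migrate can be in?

Precedence pushes Migrate to at least Tue; downstream work caps Migrate at Sat.
Migrate at Sat is achievable: Spec in Tue; Research in Mon; Test in Sun; Triage in Wed; Plan in Mon; Refactor in Tue; Launch in Mon; Migrate in Sat; Draft in Wed.

Sat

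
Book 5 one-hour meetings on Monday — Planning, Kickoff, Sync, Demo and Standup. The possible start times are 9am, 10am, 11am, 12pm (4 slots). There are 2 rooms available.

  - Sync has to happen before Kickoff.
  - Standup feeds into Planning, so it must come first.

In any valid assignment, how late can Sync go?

11am

Downstream work caps Sync at 11am.
Sync at 11am is achievable: Demo=9am; Standup=9am; Kickoff=12pm; Sync=11am; Planning=10am.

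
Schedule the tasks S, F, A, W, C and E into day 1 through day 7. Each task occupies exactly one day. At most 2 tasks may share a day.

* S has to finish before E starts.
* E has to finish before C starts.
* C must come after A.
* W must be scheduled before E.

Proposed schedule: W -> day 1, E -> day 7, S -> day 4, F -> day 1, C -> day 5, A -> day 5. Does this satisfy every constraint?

E has to finish before C starts — violated.
S has to finish before E starts — holds.
At most 2 tasks may share a day — holds.
W must be scheduled before E — holds.
C must come after A — violated.

No. E has to finish before C starts is not satisfied.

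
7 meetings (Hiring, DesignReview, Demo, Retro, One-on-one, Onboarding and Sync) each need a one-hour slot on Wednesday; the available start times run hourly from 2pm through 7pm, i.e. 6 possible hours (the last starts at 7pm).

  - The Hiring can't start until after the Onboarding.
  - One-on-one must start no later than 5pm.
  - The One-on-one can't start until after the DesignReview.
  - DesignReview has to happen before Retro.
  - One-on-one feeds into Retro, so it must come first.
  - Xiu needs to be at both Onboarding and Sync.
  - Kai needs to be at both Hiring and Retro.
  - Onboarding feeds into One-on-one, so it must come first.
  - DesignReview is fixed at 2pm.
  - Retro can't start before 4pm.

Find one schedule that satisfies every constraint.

Hiring in 3pm; Onboarding in 2pm; Demo in 2pm; Sync in 3pm; One-on-one in 3pm; Retro in 4pm; DesignReview in 2pm

Checking: DesignReview(2pm) before One-on-one(3pm); Onboarding(2pm) before Hiring(3pm); Onboarding(2pm) before One-on-one(3pm); DesignReview(2pm) before Retro(4pm); One-on-one(3pm) before Retro(4pm); Onboarding(2pm) != Sync(3pm); Hiring(3pm) != Retro(4pm); Retro=4pm in [4pm,7pm]; One-on-one=3pm in [2pm,5pm]; DesignReview=2pm in [2pm,2pm].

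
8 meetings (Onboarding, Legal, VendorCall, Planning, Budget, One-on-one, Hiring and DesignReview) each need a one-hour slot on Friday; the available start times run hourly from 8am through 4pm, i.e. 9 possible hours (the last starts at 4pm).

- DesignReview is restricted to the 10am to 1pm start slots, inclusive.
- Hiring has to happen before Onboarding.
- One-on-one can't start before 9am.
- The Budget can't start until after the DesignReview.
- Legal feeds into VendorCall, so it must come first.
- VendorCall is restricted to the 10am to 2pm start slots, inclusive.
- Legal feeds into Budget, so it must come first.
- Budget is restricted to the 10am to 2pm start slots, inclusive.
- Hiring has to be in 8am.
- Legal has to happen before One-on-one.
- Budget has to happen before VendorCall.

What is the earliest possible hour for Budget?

11am

Budget is available from 10am; precedence pushes Budget to at least 11am; Budget's own window allows nothing later than 2pm; downstream work caps Budget at 1pm.
Budget at 11am is achievable: DesignReview -> 10am; Hiring -> 8am; Onboarding -> 9am; Planning -> 8am; Legal -> 8am; VendorCall -> 12pm; Budget -> 11am; One-on-one -> 9am.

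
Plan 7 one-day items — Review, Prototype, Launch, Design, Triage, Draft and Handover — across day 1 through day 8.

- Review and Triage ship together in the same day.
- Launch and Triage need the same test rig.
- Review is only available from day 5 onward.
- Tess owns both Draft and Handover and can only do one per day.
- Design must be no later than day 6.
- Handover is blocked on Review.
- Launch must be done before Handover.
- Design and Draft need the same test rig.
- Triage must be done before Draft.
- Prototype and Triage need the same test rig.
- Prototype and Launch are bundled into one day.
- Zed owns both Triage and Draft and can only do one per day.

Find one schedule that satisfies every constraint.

Prototype in day 1, Triage in day 5, Draft in day 7, Launch in day 1, Review in day 5, Design in day 1, Handover in day 6

Checking: Review(day 5) before Handover(day 6); Triage(day 5) before Draft(day 7); Launch(day 1) before Handover(day 6); Triage(day 5) != Draft(day 7); Design(day 1) != Draft(day 7); Draft(day 7) != Handover(day 6); Launch(day 1) != Triage(day 5); Prototype(day 1) != Triage(day 5); Prototype = Launch = day 1; Review = Triage = day 5; Review=day 5 in [day 5,day 8]; Design=day 1 in [day 1,day 6].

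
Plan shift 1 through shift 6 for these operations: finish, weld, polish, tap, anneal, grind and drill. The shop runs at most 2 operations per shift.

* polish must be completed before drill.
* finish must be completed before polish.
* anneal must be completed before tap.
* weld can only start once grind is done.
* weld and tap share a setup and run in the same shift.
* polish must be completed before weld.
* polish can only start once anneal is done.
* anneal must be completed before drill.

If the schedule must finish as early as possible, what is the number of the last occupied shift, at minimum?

The precedence chain requires at least 3 distinct shifts.
With at most 2 per shift and 7 operations, at least 4 shifts are needed.
4 works (last occupied shift: shift 4): for example polish=shift 2; grind=shift 2; tap=shift 3; weld=shift 3; anneal=shift 1; finish=shift 1; drill=shift 4.

4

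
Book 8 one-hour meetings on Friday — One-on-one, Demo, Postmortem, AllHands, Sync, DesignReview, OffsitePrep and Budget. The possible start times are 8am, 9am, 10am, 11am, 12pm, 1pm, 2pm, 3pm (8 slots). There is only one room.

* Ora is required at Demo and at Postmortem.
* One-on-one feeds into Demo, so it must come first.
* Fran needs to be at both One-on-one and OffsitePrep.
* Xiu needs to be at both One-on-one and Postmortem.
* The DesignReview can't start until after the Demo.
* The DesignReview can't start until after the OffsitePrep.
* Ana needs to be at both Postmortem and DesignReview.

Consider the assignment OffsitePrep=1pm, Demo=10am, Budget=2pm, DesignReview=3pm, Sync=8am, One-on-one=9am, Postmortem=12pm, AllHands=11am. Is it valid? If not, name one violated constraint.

There is only one room — holds.
The DesignReview can't start until after the Demo — holds.
One-on-one feeds into Demo, so it must come first — holds.
Xiu needs to be at both One-on-one and Postmortem — holds.
Fran needs to be at both One-on-one and OffsitePrep — holds.
Ora is required at Demo and at Postmortem — holds.
The DesignReview can't start until after the OffsitePrep — holds.
Ana needs to be at both Postmortem and DesignReview — holds.

Yes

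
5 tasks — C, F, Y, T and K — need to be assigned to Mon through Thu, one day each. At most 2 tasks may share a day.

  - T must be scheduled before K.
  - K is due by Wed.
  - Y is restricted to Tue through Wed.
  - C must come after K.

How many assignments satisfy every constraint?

Splitting on C: it can be Wed (6), Thu (20). Listing each branch's schedules as (F, Y, T, K):
C=Wed: (Mon,Tue,Mon,Tue) (Mon,Wed,Mon,Tue) (Tue,Wed,Mon,Tue) (Wed,Tue,Mon,Tue) (Thu,Tue,Mon,Tue) (Thu,Wed,Mon,Tue) — 6.
C=Thu: (Mon,Tue,Mon,Tue) (Mon,Tue,Mon,Wed) (Mon,Tue,Tue,Wed) (Mon,Wed,Mon,Tue) (Mon,Wed,Mon,Wed) (Mon,Wed,Tue,Wed) (Tue,Tue,Mon,Wed) (Tue,Wed,Mon,Tue) (Tue,Wed,Mon,Wed) (Tue,Wed,Tue,Wed) (Wed,Tue,Mon,Tue) (Wed,Tue,Mon,Wed) (Wed,Tue,Tue,Wed) (Wed,Wed,Mon,Tue) (Thu,Tue,Mon,Tue) (Thu,Tue,Mon,Wed) (Thu,Tue,Tue,Wed) (Thu,Wed,Mon,Tue) (Thu,Wed,Mon,Wed) (Thu,Wed,Tue,Wed) — 20.
Summing: 6 + 20 = 26.

26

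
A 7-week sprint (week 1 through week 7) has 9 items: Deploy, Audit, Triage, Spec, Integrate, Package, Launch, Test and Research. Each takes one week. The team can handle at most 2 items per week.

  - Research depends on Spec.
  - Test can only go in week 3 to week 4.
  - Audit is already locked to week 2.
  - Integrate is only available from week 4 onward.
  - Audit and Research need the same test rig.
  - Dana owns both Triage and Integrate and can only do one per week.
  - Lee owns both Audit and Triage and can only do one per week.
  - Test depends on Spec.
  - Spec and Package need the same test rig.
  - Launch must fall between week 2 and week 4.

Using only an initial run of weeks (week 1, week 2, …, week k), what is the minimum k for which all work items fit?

The precedence chain requires at least 2 distinct weeks.
With at most 2 per week and 9 work items, at least 5 weeks are needed.
Integrate can't be placed before week 4, so the schedule must run through at least week 4.
5 works (last occupied week: week 5): for example Research -> week 3; Spec -> week 1; Package -> week 4; Triage -> week 5; Deploy -> week 1; Integrate -> week 4; Audit -> week 2; Test -> week 3; Launch -> week 2.

5 weeks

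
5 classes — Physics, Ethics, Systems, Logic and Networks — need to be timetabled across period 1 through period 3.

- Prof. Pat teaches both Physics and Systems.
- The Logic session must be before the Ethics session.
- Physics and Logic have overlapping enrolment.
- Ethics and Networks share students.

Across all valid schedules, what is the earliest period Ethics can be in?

Precedence pushes Ethics to at least period 2.
Ethics at period 2 is achievable: Systems -> period 1, Networks -> period 1, Logic -> period 1, Physics -> period 2, Ethics -> period 2.

period 2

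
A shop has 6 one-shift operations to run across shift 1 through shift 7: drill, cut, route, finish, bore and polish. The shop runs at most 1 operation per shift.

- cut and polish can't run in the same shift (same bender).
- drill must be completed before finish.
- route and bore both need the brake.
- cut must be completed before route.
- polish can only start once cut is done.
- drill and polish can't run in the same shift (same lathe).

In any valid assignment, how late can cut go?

Downstream work caps cut at shift 6.
cut at shift 5 is achievable: drill=shift 1, bore=shift 3, polish=shift 7, route=shift 6, cut=shift 5, finish=shift 2.
Nothing later works — the conflict and capacity constraints rule out every shift after shift 5.

shift 5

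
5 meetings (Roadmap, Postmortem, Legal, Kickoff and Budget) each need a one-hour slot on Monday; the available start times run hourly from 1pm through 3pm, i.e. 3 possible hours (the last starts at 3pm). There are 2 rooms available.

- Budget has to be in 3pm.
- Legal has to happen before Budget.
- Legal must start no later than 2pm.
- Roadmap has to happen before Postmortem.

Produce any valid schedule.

Budget in 3pm; Legal in 1pm; Postmortem in 2pm; Kickoff in 2pm; Roadmap in 1pm

Checking: Legal(1pm) before Budget(3pm); Roadmap(1pm) before Postmortem(2pm); Legal=1pm in [1pm,2pm]; Budget=3pm in [3pm,3pm]; max 2 per hour (cap 2).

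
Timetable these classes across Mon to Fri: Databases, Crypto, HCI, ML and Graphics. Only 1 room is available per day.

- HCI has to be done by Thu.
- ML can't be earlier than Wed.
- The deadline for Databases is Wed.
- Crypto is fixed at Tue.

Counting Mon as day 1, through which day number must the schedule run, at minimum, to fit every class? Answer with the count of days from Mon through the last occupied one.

With at most 1 per day and 5 classes, at least 5 days are needed.
ML can't be placed before Wed — that is day 3 counting from Mon — so the schedule must run through at least 3 days.
5 works (last occupied day: Fri): for example Graphics -> Fri, ML -> Wed, HCI -> Thu, Databases -> Mon, Crypto -> Tue.

5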